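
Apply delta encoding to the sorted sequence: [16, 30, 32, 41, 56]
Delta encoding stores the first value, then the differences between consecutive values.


First value: 16
Deltas:
  30 - 16 = 14
  32 - 30 = 2
  41 - 32 = 9
  56 - 41 = 15


Delta encoded: [16, 14, 2, 9, 15]


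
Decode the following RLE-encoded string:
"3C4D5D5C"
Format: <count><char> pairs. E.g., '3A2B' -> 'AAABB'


Expanding each <count><char> pair:
  3C -> 'CCC'
  4D -> 'DDDD'
  5D -> 'DDDDD'
  5C -> 'CCCCC'

Decoded = CCCDDDDDDDDDCCCCC


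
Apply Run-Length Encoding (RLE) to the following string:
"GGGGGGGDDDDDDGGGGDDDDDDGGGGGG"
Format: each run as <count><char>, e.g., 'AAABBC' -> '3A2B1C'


Scanning runs left to right:
  i=0: run of 'G' x 7 -> '7G'
  i=7: run of 'D' x 6 -> '6D'
  i=13: run of 'G' x 4 -> '4G'
  i=17: run of 'D' x 6 -> '6D'
  i=23: run of 'G' x 6 -> '6G'

RLE = 7G6D4G6D6G


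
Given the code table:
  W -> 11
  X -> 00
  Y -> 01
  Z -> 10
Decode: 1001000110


Decoding:
10 -> Z
01 -> Y
00 -> X
01 -> Y
10 -> Z


Result: ZYXYZ


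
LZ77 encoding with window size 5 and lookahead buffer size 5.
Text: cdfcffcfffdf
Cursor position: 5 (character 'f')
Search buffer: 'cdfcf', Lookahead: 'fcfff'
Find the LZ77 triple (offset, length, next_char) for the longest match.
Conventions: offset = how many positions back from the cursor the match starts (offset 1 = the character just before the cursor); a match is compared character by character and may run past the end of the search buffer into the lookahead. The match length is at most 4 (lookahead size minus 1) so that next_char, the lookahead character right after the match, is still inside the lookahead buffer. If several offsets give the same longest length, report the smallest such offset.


Try each offset into the search buffer:
  offset=1 (pos 4, char 'f'): match length 1
  offset=2 (pos 3, char 'c'): match length 0
  offset=3 (pos 2, char 'f'): match length 4
  offset=4 (pos 1, char 'd'): match length 0
  offset=5 (pos 0, char 'c'): match length 0
Longest match has length 4 at offset 3.
next_char = character at position 5 + 4 = 9 -> 'f'

Best match: offset=3, length=4 (matching 'fcff' starting at position 2)
LZ77 triple: (3, 4, 'f')


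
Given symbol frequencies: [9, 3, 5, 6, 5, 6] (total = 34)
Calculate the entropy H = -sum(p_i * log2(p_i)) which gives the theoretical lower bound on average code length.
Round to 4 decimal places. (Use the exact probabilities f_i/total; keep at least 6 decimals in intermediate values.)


Per-symbol terms -p_i * log2(p_i) with p_i = f_i/34:
  p = 9/34 = 0.264706: log2(p) = -1.917538, -p*log2(p) = 0.507584
  p = 3/34 = 0.088235: log2(p) = -3.502500, -p*log2(p) = 0.309044
  p = 5/34 = 0.147059: log2(p) = -2.765535, -p*log2(p) = 0.406696
  p = 6/34 = 0.176471: log2(p) = -2.502500, -p*log2(p) = 0.441618
  p = 5/34 = 0.147059: log2(p) = -2.765535, -p*log2(p) = 0.406696
  p = 6/34 = 0.176471: log2(p) = -2.502500, -p*log2(p) = 0.441618
H = 0.507584 + 0.309044 + 0.406696 + 0.441618 + 0.406696 + 0.441618 = 2.513256

H = 2.5133 bits/symbol


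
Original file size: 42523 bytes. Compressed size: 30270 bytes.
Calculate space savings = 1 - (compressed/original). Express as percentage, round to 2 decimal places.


ratio = compressed/original = 30270/42523 = 0.71185
savings = 1 - ratio = 1 - 0.71185 = 0.28815
as a percentage: 0.28815 * 100 = 28.81%

Space savings = 1 - 30270/42523 = 28.81%


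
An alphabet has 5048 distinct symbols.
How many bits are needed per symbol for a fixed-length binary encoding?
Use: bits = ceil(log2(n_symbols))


log2(5048) = 12.3015
Bracket: 2^12 = 4096 < 5048 <= 2^13 = 8192
So ceil(log2(5048)) = 13

bits = ceil(log2(5048)) = ceil(12.3015) = 13 bits


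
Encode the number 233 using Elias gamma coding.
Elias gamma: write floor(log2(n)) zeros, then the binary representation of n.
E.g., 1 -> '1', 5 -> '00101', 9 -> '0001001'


num_bits = floor(log2(233)) + 1 = 8
leading_zeros = num_bits - 1 = 7
binary(233) = 11101001

Elias gamma(233) = '0000000' + '11101001' = 000000011101001 (15 bits)


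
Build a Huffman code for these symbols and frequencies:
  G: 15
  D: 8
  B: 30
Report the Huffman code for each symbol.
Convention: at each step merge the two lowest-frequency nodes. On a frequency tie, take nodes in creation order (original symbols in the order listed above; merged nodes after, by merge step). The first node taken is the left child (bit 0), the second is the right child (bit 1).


Huffman tree construction:
Step 1: Merge D(8) + G(15) = 23
Step 2: Merge (D+G)(23) + B(30) = 53
Read each symbol's code off the tree from the root (left child = 0, right child = 1).

Codes:
  G: 01 (length 2)
  D: 00 (length 2)
  B: 1 (length 1)
Average code length: 76/53 = 1.4340 bits/symbol


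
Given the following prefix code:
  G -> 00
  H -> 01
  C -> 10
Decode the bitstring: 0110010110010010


Decoding step by step:
Bits 01 -> H
Bits 10 -> C
Bits 01 -> H
Bits 01 -> H
Bits 10 -> C
Bits 01 -> H
Bits 00 -> G
Bits 10 -> C


Decoded message: HCHHCHGC


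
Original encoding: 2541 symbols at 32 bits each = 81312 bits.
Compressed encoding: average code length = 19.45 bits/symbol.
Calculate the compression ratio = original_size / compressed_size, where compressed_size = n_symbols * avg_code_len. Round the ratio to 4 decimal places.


original_size = n_symbols * orig_bits = 2541 * 32 = 81312 bits
compressed_size = n_symbols * avg_code_len = 2541 * 19.45 = 49422.45 bits
ratio = original_size / compressed_size = 81312 / 49422.45 = 1.6452

Compression ratio = 1.6452


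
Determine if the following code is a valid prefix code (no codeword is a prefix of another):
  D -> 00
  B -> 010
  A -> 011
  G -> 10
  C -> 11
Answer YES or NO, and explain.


Checking each pair (does one codeword prefix another?):
  D='00' vs B='010': no prefix
  D='00' vs A='011': no prefix
  D='00' vs G='10': no prefix
  D='00' vs C='11': no prefix
  B='010' vs D='00': no prefix
  B='010' vs A='011': no prefix
  B='010' vs G='10': no prefix
  B='010' vs C='11': no prefix
  A='011' vs D='00': no prefix
  A='011' vs B='010': no prefix
  A='011' vs G='10': no prefix
  A='011' vs C='11': no prefix
  G='10' vs D='00': no prefix
  G='10' vs B='010': no prefix
  G='10' vs A='011': no prefix
  G='10' vs C='11': no prefix
  C='11' vs D='00': no prefix
  C='11' vs B='010': no prefix
  C='11' vs A='011': no prefix
  C='11' vs G='10': no prefix
No violation found over all pairs.

YES -- this is a valid prefix code. No codeword is a prefix of any other codeword.


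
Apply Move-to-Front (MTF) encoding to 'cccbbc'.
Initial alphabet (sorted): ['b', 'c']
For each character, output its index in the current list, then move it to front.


MTF encoding:
'c': index 1 in ['b', 'c'] -> ['c', 'b']
'c': index 0 in ['c', 'b'] -> ['c', 'b']
'c': index 0 in ['c', 'b'] -> ['c', 'b']
'b': index 1 in ['c', 'b'] -> ['b', 'c']
'b': index 0 in ['b', 'c'] -> ['b', 'c']
'c': index 1 in ['b', 'c'] -> ['c', 'b']


Output: [1, 0, 0, 1, 0, 1]


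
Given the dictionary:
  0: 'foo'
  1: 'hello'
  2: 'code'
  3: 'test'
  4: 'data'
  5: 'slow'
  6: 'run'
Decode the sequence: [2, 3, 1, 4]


Look up each index in the dictionary:
  2 -> 'code'
  3 -> 'test'
  1 -> 'hello'
  4 -> 'data'

Decoded: "code test hello data"


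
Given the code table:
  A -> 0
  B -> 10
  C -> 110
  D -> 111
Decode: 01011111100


Decoding:
0 -> A
10 -> B
111 -> D
111 -> D
0 -> A
0 -> A


Result: ABDDAA


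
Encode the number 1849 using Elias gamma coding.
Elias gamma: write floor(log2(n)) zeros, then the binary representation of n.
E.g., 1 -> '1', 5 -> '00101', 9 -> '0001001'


num_bits = floor(log2(1849)) + 1 = 11
leading_zeros = num_bits - 1 = 10
binary(1849) = 11100111001

Elias gamma(1849) = '0000000000' + '11100111001' = 000000000011100111001 (21 bits)


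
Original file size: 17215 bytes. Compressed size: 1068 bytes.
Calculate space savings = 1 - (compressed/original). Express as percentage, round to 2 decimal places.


ratio = compressed/original = 1068/17215 = 0.062039
savings = 1 - ratio = 1 - 0.062039 = 0.937961
as a percentage: 0.937961 * 100 = 93.8%

Space savings = 1 - 1068/17215 = 93.8%


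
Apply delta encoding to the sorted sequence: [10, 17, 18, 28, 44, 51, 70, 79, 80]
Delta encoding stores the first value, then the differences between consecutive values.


First value: 10
Deltas:
  17 - 10 = 7
  18 - 17 = 1
  28 - 18 = 10
  44 - 28 = 16
  51 - 44 = 7
  70 - 51 = 19
  79 - 70 = 9
  80 - 79 = 1


Delta encoded: [10, 7, 1, 10, 16, 7, 19, 9, 1]


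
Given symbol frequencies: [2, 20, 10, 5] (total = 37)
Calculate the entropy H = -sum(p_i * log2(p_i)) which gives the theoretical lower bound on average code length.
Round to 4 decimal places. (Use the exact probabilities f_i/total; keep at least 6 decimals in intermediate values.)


Per-symbol terms -p_i * log2(p_i) with p_i = f_i/37:
  p = 2/37 = 0.054054: log2(p) = -4.209453, -p*log2(p) = 0.227538
  p = 20/37 = 0.540541: log2(p) = -0.887525, -p*log2(p) = 0.479743
  p = 10/37 = 0.270270: log2(p) = -1.887525, -p*log2(p) = 0.510142
  p = 5/37 = 0.135135: log2(p) = -2.887525, -p*log2(p) = 0.390206
H = 0.227538 + 0.479743 + 0.510142 + 0.390206 = 1.607629

H = 1.6076 bits/symbol


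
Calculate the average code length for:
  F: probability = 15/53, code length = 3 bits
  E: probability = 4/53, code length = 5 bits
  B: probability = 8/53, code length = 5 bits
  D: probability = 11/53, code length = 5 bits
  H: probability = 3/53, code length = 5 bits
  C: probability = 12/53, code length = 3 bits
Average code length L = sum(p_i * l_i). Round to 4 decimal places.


Weighted contributions p_i * l_i:
  F: (15/53) * 3 = 45/53
  E: (4/53) * 5 = 20/53
  B: (8/53) * 5 = 40/53
  D: (11/53) * 5 = 55/53
  H: (3/53) * 5 = 15/53
  C: (12/53) * 3 = 36/53
Sum = (45 + 20 + 40 + 55 + 15 + 36)/53 = 211/53

L = 211/53 = 3.9811 bits/symbol


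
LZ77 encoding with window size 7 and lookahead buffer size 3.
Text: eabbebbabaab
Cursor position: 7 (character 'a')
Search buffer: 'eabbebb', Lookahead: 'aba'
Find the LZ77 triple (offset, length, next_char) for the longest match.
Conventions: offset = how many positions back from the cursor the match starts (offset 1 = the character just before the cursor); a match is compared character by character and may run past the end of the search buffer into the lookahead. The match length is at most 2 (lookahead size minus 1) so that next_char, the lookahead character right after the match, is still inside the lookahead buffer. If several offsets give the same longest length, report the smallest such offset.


Try each offset into the search buffer:
  offset=1 (pos 6, char 'b'): match length 0
  offset=2 (pos 5, char 'b'): match length 0
  offset=3 (pos 4, char 'e'): match length 0
  offset=4 (pos 3, char 'b'): match length 0
  offset=5 (pos 2, char 'b'): match length 0
  offset=6 (pos 1, char 'a'): match length 2
  offset=7 (pos 0, char 'e'): match length 0
Longest match has length 2 at offset 6.
next_char = character at position 7 + 2 = 9 -> 'a'

Best match: offset=6, length=2 (matching 'ab' starting at position 1)
LZ77 triple: (6, 2, 'a')


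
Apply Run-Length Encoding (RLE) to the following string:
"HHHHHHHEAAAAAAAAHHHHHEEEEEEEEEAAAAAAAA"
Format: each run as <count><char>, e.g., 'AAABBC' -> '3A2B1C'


Scanning runs left to right:
  i=0: run of 'H' x 7 -> '7H'
  i=7: run of 'E' x 1 -> '1E'
  i=8: run of 'A' x 8 -> '8A'
  i=16: run of 'H' x 5 -> '5H'
  i=21: run of 'E' x 9 -> '9E'
  i=30: run of 'A' x 8 -> '8A'

RLE = 7H1E8A5H9E8A


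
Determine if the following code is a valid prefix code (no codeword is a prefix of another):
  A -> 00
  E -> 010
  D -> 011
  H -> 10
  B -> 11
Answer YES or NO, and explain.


Checking each pair (does one codeword prefix another?):
  A='00' vs E='010': no prefix
  A='00' vs D='011': no prefix
  A='00' vs H='10': no prefix
  A='00' vs B='11': no prefix
  E='010' vs A='00': no prefix
  E='010' vs D='011': no prefix
  E='010' vs H='10': no prefix
  E='010' vs B='11': no prefix
  D='011' vs A='00': no prefix
  D='011' vs E='010': no prefix
  D='011' vs H='10': no prefix
  D='011' vs B='11': no prefix
  H='10' vs A='00': no prefix
  H='10' vs E='010': no prefix
  H='10' vs D='011': no prefix
  H='10' vs B='11': no prefix
  B='11' vs A='00': no prefix
  B='11' vs E='010': no prefix
  B='11' vs D='011': no prefix
  B='11' vs H='10': no prefix
No violation found over all pairs.

YES -- this is a valid prefix code. No codeword is a prefix of any other codeword.


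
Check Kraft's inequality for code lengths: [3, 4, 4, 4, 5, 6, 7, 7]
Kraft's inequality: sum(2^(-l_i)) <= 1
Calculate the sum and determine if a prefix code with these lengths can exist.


Sum = 2^(-3) + 2^(-4) + 2^(-4) + 2^(-4) + 2^(-5) + 2^(-6) + 2^(-7) + 2^(-7)
    = 0.125 + 0.0625 + 0.0625 + 0.0625 + 0.03125 + 0.015625 + 0.0078125 + 0.0078125
    = 48/128 = 0.375
Since 0.375 <= 1, Kraft's inequality IS satisfied.
A prefix code with these lengths CAN exist.

Kraft sum = 0.375. Satisfied.


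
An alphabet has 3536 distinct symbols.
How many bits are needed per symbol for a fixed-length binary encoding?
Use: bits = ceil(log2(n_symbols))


log2(3536) = 11.7879
Bracket: 2^11 = 2048 < 3536 <= 2^12 = 4096
So ceil(log2(3536)) = 12

bits = ceil(log2(3536)) = ceil(11.7879) = 12 bits


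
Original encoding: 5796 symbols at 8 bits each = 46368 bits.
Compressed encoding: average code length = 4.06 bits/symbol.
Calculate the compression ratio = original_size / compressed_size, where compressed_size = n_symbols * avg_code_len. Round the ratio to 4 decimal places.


original_size = n_symbols * orig_bits = 5796 * 8 = 46368 bits
compressed_size = n_symbols * avg_code_len = 5796 * 4.06 = 23531.76 bits
ratio = original_size / compressed_size = 46368 / 23531.76 = 1.9704

Compression ratio = 1.9704


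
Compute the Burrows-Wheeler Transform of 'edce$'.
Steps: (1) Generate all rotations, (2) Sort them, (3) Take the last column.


Rotations (sorted):
  0: $edce -> last char: e
  1: ce$ed -> last char: d
  2: dce$e -> last char: e
  3: e$edc -> last char: c
  4: edce$ -> last char: $


BWT = edec$


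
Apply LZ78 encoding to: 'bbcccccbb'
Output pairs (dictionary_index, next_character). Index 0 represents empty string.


LZ78 encoding steps:
Dictionary: {0: ''}
Step 1: w='' (idx 0), next='b' -> output (0, 'b'), add 'b' as idx 1
Step 2: w='b' (idx 1), next='c' -> output (1, 'c'), add 'bc' as idx 2
Step 3: w='' (idx 0), next='c' -> output (0, 'c'), add 'c' as idx 3
Step 4: w='c' (idx 3), next='c' -> output (3, 'c'), add 'cc' as idx 4
Step 5: w='c' (idx 3), next='b' -> output (3, 'b'), add 'cb' as idx 5
Step 6: w='b' (idx 1), end of input -> output (1, '')


Encoded: [(0, 'b'), (1, 'c'), (0, 'c'), (3, 'c'), (3, 'b'), (1, '')]


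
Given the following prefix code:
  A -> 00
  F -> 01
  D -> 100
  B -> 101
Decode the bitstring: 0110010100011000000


Decoding step by step:
Bits 01 -> F
Bits 100 -> D
Bits 101 -> B
Bits 00 -> A
Bits 01 -> F
Bits 100 -> D
Bits 00 -> A
Bits 00 -> A


Decoded message: FDBAFDAA


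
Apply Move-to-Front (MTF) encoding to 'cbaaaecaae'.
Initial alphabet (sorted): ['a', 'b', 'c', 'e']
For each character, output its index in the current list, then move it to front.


MTF encoding:
'c': index 2 in ['a', 'b', 'c', 'e'] -> ['c', 'a', 'b', 'e']
'b': index 2 in ['c', 'a', 'b', 'e'] -> ['b', 'c', 'a', 'e']
'a': index 2 in ['b', 'c', 'a', 'e'] -> ['a', 'b', 'c', 'e']
'a': index 0 in ['a', 'b', 'c', 'e'] -> ['a', 'b', 'c', 'e']
'a': index 0 in ['a', 'b', 'c', 'e'] -> ['a', 'b', 'c', 'e']
'e': index 3 in ['a', 'b', 'c', 'e'] -> ['e', 'a', 'b', 'c']
'c': index 3 in ['e', 'a', 'b', 'c'] -> ['c', 'e', 'a', 'b']
'a': index 2 in ['c', 'e', 'a', 'b'] -> ['a', 'c', 'e', 'b']
'a': index 0 in ['a', 'c', 'e', 'b'] -> ['a', 'c', 'e', 'b']
'e': index 2 in ['a', 'c', 'e', 'b'] -> ['e', 'a', 'c', 'b']


Output: [2, 2, 2, 0, 0, 3, 3, 2, 0, 2]


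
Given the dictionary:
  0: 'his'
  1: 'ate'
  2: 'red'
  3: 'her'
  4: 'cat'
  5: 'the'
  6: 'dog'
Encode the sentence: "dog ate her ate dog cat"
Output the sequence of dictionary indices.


Look up each word in the dictionary:
  'dog' -> 6
  'ate' -> 1
  'her' -> 3
  'ate' -> 1
  'dog' -> 6
  'cat' -> 4

Encoded: [6, 1, 3, 1, 6, 4]


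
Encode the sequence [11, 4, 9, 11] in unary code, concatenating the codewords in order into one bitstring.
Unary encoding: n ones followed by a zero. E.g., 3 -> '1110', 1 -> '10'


Encode each number as n ones followed by a terminating 0:
  11 -> 111111111110 (12 bits)
  4 -> 11110 (5 bits)
  9 -> 1111111110 (10 bits)
  11 -> 111111111110 (12 bits)
Total length = 12 + 5 + 10 + 12 = 39 bits.

Unary([11, 4, 9, 11]) = 111111111110111101111111110111111111110 (39 bits)


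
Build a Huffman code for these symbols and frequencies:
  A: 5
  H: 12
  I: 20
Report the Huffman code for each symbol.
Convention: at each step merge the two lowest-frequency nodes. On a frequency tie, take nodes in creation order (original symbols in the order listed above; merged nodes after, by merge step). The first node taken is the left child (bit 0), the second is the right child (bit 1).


Huffman tree construction:
Step 1: Merge A(5) + H(12) = 17
Step 2: Merge (A+H)(17) + I(20) = 37
Read each symbol's code off the tree from the root (left child = 0, right child = 1).

Codes:
  A: 00 (length 2)
  H: 01 (length 2)
  I: 1 (length 1)
Average code length: 54/37 = 1.4595 bits/symbol


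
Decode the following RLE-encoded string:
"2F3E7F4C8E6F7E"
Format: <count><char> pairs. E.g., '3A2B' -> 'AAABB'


Expanding each <count><char> pair:
  2F -> 'FF'
  3E -> 'EEE'
  7F -> 'FFFFFFF'
  4C -> 'CCCC'
  8E -> 'EEEEEEEE'
  6F -> 'FFFFFF'
  7E -> 'EEEEEEE'

Decoded = FFEEEFFFFFFFCCCCEEEEEEEEFFFFFFEEEEEEE


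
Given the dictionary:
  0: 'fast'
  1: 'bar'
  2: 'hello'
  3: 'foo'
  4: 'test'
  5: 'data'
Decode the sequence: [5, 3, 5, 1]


Look up each index in the dictionary:
  5 -> 'data'
  3 -> 'foo'
  5 -> 'data'
  1 -> 'bar'

Decoded: "data foo data bar"


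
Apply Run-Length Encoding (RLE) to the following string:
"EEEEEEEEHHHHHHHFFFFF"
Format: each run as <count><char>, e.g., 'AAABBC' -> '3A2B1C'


Scanning runs left to right:
  i=0: run of 'E' x 8 -> '8E'
  i=8: run of 'H' x 7 -> '7H'
  i=15: run of 'F' x 5 -> '5F'

RLE = 8E7H5F


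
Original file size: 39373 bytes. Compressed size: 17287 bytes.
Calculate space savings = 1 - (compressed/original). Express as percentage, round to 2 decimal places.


ratio = compressed/original = 17287/39373 = 0.439057
savings = 1 - ratio = 1 - 0.439057 = 0.560943
as a percentage: 0.560943 * 100 = 56.09%

Space savings = 1 - 17287/39373 = 56.09%


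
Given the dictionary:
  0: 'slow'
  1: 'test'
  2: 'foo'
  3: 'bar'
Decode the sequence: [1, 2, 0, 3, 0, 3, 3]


Look up each index in the dictionary:
  1 -> 'test'
  2 -> 'foo'
  0 -> 'slow'
  3 -> 'bar'
  0 -> 'slow'
  3 -> 'bar'
  3 -> 'bar'

Decoded: "test foo slow bar slow bar bar"


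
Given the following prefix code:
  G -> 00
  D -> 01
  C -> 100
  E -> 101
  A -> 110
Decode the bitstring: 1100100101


Decoding step by step:
Bits 110 -> A
Bits 01 -> D
Bits 00 -> G
Bits 101 -> E


Decoded message: ADGE


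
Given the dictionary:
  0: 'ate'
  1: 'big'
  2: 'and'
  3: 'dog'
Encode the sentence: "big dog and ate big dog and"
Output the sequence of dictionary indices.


Look up each word in the dictionary:
  'big' -> 1
  'dog' -> 3
  'and' -> 2
  'ate' -> 0
  'big' -> 1
  'dog' -> 3
  'and' -> 2

Encoded: [1, 3, 2, 0, 1, 3, 2]


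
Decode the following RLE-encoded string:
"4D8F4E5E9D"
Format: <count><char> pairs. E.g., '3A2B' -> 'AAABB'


Expanding each <count><char> pair:
  4D -> 'DDDD'
  8F -> 'FFFFFFFF'
  4E -> 'EEEE'
  5E -> 'EEEEE'
  9D -> 'DDDDDDDDD'

Decoded = DDDDFFFFFFFFEEEEEEEEEDDDDDDDDD


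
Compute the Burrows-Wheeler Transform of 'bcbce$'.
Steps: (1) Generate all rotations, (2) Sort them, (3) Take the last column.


Rotations (sorted):
  0: $bcbce -> last char: e
  1: bcbce$ -> last char: $
  2: bce$bc -> last char: c
  3: cbce$b -> last char: b
  4: ce$bcb -> last char: b
  5: e$bcbc -> last char: c


BWT = e$cbbc


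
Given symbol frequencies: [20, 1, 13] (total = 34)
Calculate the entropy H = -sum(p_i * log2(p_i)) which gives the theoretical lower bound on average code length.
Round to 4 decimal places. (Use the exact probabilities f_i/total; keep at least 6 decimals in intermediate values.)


Per-symbol terms -p_i * log2(p_i) with p_i = f_i/34:
  p = 20/34 = 0.588235: log2(p) = -0.765535, -p*log2(p) = 0.450315
  p = 1/34 = 0.029412: log2(p) = -5.087463, -p*log2(p) = 0.149631
  p = 13/34 = 0.382353: log2(p) = -1.387023, -p*log2(p) = 0.530332
H = 0.450315 + 0.149631 + 0.530332 = 1.130278

H = 1.1303 bits/symbol


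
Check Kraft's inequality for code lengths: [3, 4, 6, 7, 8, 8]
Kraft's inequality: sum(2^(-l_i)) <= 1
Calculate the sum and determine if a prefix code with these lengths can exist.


Sum = 2^(-3) + 2^(-4) + 2^(-6) + 2^(-7) + 2^(-8) + 2^(-8)
    = 0.125 + 0.0625 + 0.015625 + 0.0078125 + 0.00390625 + 0.00390625
    = 56/256 = 0.21875
Since 0.21875 <= 1, Kraft's inequality IS satisfied.
A prefix code with these lengths CAN exist.

Kraft sum = 0.21875. Satisfied.


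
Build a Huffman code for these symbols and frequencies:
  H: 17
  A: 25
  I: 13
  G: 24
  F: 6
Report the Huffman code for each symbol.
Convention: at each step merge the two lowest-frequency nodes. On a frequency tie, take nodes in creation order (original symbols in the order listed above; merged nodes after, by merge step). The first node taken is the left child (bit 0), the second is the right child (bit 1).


Huffman tree construction:
Step 1: Merge F(6) + I(13) = 19
Step 2: Merge H(17) + (F+I)(19) = 36
Step 3: Merge G(24) + A(25) = 49
Step 4: Merge (H+(F+I))(36) + (G+A)(49) = 85
Read each symbol's code off the tree from the root (left child = 0, right child = 1).

Codes:
  H: 00 (length 2)
  A: 11 (length 2)
  I: 011 (length 3)
  G: 10 (length 2)
  F: 010 (length 3)
Average code length: 189/85 = 2.2235 bits/symbol


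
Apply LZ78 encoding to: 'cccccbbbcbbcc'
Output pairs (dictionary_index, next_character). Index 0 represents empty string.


LZ78 encoding steps:
Dictionary: {0: ''}
Step 1: w='' (idx 0), next='c' -> output (0, 'c'), add 'c' as idx 1
Step 2: w='c' (idx 1), next='c' -> output (1, 'c'), add 'cc' as idx 2
Step 3: w='cc' (idx 2), next='b' -> output (2, 'b'), add 'ccb' as idx 3
Step 4: w='' (idx 0), next='b' -> output (0, 'b'), add 'b' as idx 4
Step 5: w='b' (idx 4), next='c' -> output (4, 'c'), add 'bc' as idx 5
Step 6: w='b' (idx 4), next='b' -> output (4, 'b'), add 'bb' as idx 6
Step 7: w='cc' (idx 2), end of input -> output (2, '')


Encoded: [(0, 'c'), (1, 'c'), (2, 'b'), (0, 'b'), (4, 'c'), (4, 'b'), (2, '')]


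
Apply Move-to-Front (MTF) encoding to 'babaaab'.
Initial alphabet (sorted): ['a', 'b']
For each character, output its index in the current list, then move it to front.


MTF encoding:
'b': index 1 in ['a', 'b'] -> ['b', 'a']
'a': index 1 in ['b', 'a'] -> ['a', 'b']
'b': index 1 in ['a', 'b'] -> ['b', 'a']
'a': index 1 in ['b', 'a'] -> ['a', 'b']
'a': index 0 in ['a', 'b'] -> ['a', 'b']
'a': index 0 in ['a', 'b'] -> ['a', 'b']
'b': index 1 in ['a', 'b'] -> ['b', 'a']


Output: [1, 1, 1, 1, 0, 0, 1]


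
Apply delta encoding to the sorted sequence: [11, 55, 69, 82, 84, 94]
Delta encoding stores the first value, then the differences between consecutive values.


First value: 11
Deltas:
  55 - 11 = 44
  69 - 55 = 14
  82 - 69 = 13
  84 - 82 = 2
  94 - 84 = 10


Delta encoded: [11, 44, 14, 13, 2, 10]


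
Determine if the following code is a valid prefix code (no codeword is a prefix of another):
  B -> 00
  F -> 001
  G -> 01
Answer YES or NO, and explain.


Checking each pair (does one codeword prefix another?):
  B='00' vs F='001': prefix -- VIOLATION

NO -- this is NOT a valid prefix code. B (00) is a prefix of F (001).


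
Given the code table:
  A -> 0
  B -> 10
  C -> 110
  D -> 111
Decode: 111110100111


Decoding:
111 -> D
110 -> C
10 -> B
0 -> A
111 -> D


Result: DCBAD


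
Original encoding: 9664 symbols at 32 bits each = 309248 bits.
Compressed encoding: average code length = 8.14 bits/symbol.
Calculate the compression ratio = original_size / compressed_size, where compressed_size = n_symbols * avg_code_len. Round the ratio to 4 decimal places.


original_size = n_symbols * orig_bits = 9664 * 32 = 309248 bits
compressed_size = n_symbols * avg_code_len = 9664 * 8.14 = 78664.96 bits
ratio = original_size / compressed_size = 309248 / 78664.96 = 3.9312

Compression ratio = 3.9312


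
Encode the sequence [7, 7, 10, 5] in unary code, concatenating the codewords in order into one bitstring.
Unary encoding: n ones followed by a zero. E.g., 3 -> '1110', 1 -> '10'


Encode each number as n ones followed by a terminating 0:
  7 -> 11111110 (8 bits)
  7 -> 11111110 (8 bits)
  10 -> 11111111110 (11 bits)
  5 -> 111110 (6 bits)
Total length = 8 + 8 + 11 + 6 = 33 bits.

Unary([7, 7, 10, 5]) = 111111101111111011111111110111110 (33 bits)


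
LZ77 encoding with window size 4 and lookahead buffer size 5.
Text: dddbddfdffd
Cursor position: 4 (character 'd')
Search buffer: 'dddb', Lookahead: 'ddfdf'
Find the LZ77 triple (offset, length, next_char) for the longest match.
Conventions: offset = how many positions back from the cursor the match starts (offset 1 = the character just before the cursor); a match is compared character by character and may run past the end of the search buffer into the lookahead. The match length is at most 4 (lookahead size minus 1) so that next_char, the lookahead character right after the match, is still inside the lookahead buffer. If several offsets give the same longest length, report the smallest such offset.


Try each offset into the search buffer:
  offset=1 (pos 3, char 'b'): match length 0
  offset=2 (pos 2, char 'd'): match length 1
  offset=3 (pos 1, char 'd'): match length 2
  offset=4 (pos 0, char 'd'): match length 2
Longest match has length 2, found at offsets 3, 4; take the smallest, offset 3.
next_char = character at position 4 + 2 = 6 -> 'f'

Best match: offset=3, length=2 (matching 'dd' starting at position 1)
LZ77 triple: (3, 2, 'f')


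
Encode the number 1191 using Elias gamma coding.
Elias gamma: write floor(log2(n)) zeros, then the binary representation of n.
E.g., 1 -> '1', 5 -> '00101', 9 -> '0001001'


num_bits = floor(log2(1191)) + 1 = 11
leading_zeros = num_bits - 1 = 10
binary(1191) = 10010100111

Elias gamma(1191) = '0000000000' + '10010100111' = 000000000010010100111 (21 bits)


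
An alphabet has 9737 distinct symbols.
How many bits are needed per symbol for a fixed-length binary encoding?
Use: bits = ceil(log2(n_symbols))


log2(9737) = 13.2493
Bracket: 2^13 = 8192 < 9737 <= 2^14 = 16384
So ceil(log2(9737)) = 14

bits = ceil(log2(9737)) = ceil(13.2493) = 14 bits


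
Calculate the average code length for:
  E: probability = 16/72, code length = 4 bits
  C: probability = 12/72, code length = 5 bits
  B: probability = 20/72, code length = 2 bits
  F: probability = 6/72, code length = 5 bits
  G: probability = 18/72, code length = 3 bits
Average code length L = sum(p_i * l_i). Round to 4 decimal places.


Weighted contributions p_i * l_i:
  E: (16/72) * 4 = 64/72
  C: (12/72) * 5 = 60/72
  B: (20/72) * 2 = 40/72
  F: (6/72) * 5 = 30/72
  G: (18/72) * 3 = 54/72
Sum = (64 + 60 + 40 + 30 + 54)/72 = 248/72

L = 248/72 = 3.4444 bits/symbol


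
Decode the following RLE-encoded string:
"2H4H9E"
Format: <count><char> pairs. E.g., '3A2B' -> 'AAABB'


Expanding each <count><char> pair:
  2H -> 'HH'
  4H -> 'HHHH'
  9E -> 'EEEEEEEEE'

Decoded = HHHHHHEEEEEEEEE


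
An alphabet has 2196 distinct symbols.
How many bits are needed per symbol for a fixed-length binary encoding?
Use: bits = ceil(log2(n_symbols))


log2(2196) = 11.1007
Bracket: 2^11 = 2048 < 2196 <= 2^12 = 4096
So ceil(log2(2196)) = 12

bits = ceil(log2(2196)) = ceil(11.1007) = 12 bits


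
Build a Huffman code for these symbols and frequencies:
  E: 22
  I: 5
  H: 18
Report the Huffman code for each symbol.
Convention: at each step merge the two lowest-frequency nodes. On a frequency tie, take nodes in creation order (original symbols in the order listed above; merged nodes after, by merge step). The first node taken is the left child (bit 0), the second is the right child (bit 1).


Huffman tree construction:
Step 1: Merge I(5) + H(18) = 23
Step 2: Merge E(22) + (I+H)(23) = 45
Read each symbol's code off the tree from the root (left child = 0, right child = 1).

Codes:
  E: 0 (length 1)
  I: 10 (length 2)
  H: 11 (length 2)
Average code length: 68/45 = 1.5111 bits/symbol


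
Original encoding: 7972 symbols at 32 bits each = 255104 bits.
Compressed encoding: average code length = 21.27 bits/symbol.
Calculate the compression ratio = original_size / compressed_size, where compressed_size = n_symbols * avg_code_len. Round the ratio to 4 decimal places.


original_size = n_symbols * orig_bits = 7972 * 32 = 255104 bits
compressed_size = n_symbols * avg_code_len = 7972 * 21.27 = 169564.44 bits
ratio = original_size / compressed_size = 255104 / 169564.44 = 1.5045

Compression ratio = 1.5045


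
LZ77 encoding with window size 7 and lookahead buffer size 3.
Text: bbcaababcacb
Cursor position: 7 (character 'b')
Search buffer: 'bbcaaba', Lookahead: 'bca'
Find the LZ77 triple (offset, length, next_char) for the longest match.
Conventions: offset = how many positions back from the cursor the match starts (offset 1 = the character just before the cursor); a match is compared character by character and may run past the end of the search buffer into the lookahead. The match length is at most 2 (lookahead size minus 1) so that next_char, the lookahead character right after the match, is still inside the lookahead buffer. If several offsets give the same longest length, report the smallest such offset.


Try each offset into the search buffer:
  offset=1 (pos 6, char 'a'): match length 0
  offset=2 (pos 5, char 'b'): match length 1
  offset=3 (pos 4, char 'a'): match length 0
  offset=4 (pos 3, char 'a'): match length 0
  offset=5 (pos 2, char 'c'): match length 0
  offset=6 (pos 1, char 'b'): match length 2
  offset=7 (pos 0, char 'b'): match length 1
Longest match has length 2 at offset 6.
next_char = character at position 7 + 2 = 9 -> 'a'

Best match: offset=6, length=2 (matching 'bc' starting at position 1)
LZ77 triple: (6, 2, 'a')


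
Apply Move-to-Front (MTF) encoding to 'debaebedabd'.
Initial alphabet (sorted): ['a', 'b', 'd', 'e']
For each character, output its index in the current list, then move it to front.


MTF encoding:
'd': index 2 in ['a', 'b', 'd', 'e'] -> ['d', 'a', 'b', 'e']
'e': index 3 in ['d', 'a', 'b', 'e'] -> ['e', 'd', 'a', 'b']
'b': index 3 in ['e', 'd', 'a', 'b'] -> ['b', 'e', 'd', 'a']
'a': index 3 in ['b', 'e', 'd', 'a'] -> ['a', 'b', 'e', 'd']
'e': index 2 in ['a', 'b', 'e', 'd'] -> ['e', 'a', 'b', 'd']
'b': index 2 in ['e', 'a', 'b', 'd'] -> ['b', 'e', 'a', 'd']
'e': index 1 in ['b', 'e', 'a', 'd'] -> ['e', 'b', 'a', 'd']
'd': index 3 in ['e', 'b', 'a', 'd'] -> ['d', 'e', 'b', 'a']
'a': index 3 in ['d', 'e', 'b', 'a'] -> ['a', 'd', 'e', 'b']
'b': index 3 in ['a', 'd', 'e', 'b'] -> ['b', 'a', 'd', 'e']
'd': index 2 in ['b', 'a', 'd', 'e'] -> ['d', 'b', 'a', 'e']


Output: [2, 3, 3, 3, 2, 2, 1, 3, 3, 3, 2]


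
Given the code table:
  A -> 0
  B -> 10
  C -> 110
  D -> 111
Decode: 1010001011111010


Decoding:
10 -> B
10 -> B
0 -> A
0 -> A
10 -> B
111 -> D
110 -> C
10 -> B


Result: BBAABDCB


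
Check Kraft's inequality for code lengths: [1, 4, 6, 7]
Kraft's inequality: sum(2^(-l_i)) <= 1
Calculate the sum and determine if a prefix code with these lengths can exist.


Sum = 2^(-1) + 2^(-4) + 2^(-6) + 2^(-7)
    = 0.5 + 0.0625 + 0.015625 + 0.0078125
    = 75/128 = 0.5859375
Since 0.5859375 <= 1, Kraft's inequality IS satisfied.
A prefix code with these lengths CAN exist.

Kraft sum = 0.5859375. Satisfied.


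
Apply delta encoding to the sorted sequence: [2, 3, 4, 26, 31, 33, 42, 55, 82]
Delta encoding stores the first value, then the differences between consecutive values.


First value: 2
Deltas:
  3 - 2 = 1
  4 - 3 = 1
  26 - 4 = 22
  31 - 26 = 5
  33 - 31 = 2
  42 - 33 = 9
  55 - 42 = 13
  82 - 55 = 27


Delta encoded: [2, 1, 1, 22, 5, 2, 9, 13, 27]


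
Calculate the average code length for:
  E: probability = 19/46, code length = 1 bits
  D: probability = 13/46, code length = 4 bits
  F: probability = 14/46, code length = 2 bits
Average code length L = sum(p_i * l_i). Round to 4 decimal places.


Weighted contributions p_i * l_i:
  E: (19/46) * 1 = 19/46
  D: (13/46) * 4 = 52/46
  F: (14/46) * 2 = 28/46
Sum = (19 + 52 + 28)/46 = 99/46

L = 99/46 = 2.1522 bits/symbol


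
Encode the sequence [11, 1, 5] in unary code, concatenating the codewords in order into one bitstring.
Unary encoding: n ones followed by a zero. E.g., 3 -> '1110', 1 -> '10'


Encode each number as n ones followed by a terminating 0:
  11 -> 111111111110 (12 bits)
  1 -> 10 (2 bits)
  5 -> 111110 (6 bits)
Total length = 12 + 2 + 6 = 20 bits.

Unary([11, 1, 5]) = 11111111111010111110 (20 bits)


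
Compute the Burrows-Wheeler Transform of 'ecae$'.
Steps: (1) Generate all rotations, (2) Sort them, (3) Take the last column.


Rotations (sorted):
  0: $ecae -> last char: e
  1: ae$ec -> last char: c
  2: cae$e -> last char: e
  3: e$eca -> last char: a
  4: ecae$ -> last char: $


BWT = ecea$


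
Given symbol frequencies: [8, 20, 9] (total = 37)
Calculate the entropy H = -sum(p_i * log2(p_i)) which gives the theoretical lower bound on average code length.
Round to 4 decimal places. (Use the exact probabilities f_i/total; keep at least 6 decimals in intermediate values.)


Per-symbol terms -p_i * log2(p_i) with p_i = f_i/37:
  p = 8/37 = 0.216216: log2(p) = -2.209453, -p*log2(p) = 0.477720
  p = 20/37 = 0.540541: log2(p) = -0.887525, -p*log2(p) = 0.479743
  p = 9/37 = 0.243243: log2(p) = -2.039528, -p*log2(p) = 0.496101
H = 0.477720 + 0.479743 + 0.496101 = 1.453564

H = 1.4536 bits/symbol


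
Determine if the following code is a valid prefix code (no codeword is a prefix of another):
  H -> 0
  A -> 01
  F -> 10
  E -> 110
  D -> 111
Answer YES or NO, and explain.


Checking each pair (does one codeword prefix another?):
  H='0' vs A='01': prefix -- VIOLATION

NO -- this is NOT a valid prefix code. H (0) is a prefix of A (01).


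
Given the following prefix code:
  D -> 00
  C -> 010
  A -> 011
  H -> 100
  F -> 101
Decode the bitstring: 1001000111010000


Decoding step by step:
Bits 100 -> H
Bits 100 -> H
Bits 011 -> A
Bits 101 -> F
Bits 00 -> D
Bits 00 -> D


Decoded message: HHAFDD


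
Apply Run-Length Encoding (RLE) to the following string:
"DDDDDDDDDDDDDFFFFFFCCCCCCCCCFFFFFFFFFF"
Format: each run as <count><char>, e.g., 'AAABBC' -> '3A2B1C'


Scanning runs left to right:
  i=0: run of 'D' x 13 -> '13D'
  i=13: run of 'F' x 6 -> '6F'
  i=19: run of 'C' x 9 -> '9C'
  i=28: run of 'F' x 10 -> '10F'

RLE = 13D6F9C10F


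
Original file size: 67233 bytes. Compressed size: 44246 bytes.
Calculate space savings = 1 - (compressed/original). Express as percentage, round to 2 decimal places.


ratio = compressed/original = 44246/67233 = 0.658099
savings = 1 - ratio = 1 - 0.658099 = 0.341901
as a percentage: 0.341901 * 100 = 34.19%

Space savings = 1 - 44246/67233 = 34.19%


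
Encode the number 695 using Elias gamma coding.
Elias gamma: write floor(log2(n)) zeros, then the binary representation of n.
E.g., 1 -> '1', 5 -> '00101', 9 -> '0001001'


num_bits = floor(log2(695)) + 1 = 10
leading_zeros = num_bits - 1 = 9
binary(695) = 1010110111

Elias gamma(695) = '000000000' + '1010110111' = 0000000001010110111 (19 bits)


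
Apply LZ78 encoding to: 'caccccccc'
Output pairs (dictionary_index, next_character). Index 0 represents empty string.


LZ78 encoding steps:
Dictionary: {0: ''}
Step 1: w='' (idx 0), next='c' -> output (0, 'c'), add 'c' as idx 1
Step 2: w='' (idx 0), next='a' -> output (0, 'a'), add 'a' as idx 2
Step 3: w='c' (idx 1), next='c' -> output (1, 'c'), add 'cc' as idx 3
Step 4: w='cc' (idx 3), next='c' -> output (3, 'c'), add 'ccc' as idx 4
Step 5: w='cc' (idx 3), end of input -> output (3, '')


Encoded: [(0, 'c'), (0, 'a'), (1, 'c'), (3, 'c'), (3, '')]


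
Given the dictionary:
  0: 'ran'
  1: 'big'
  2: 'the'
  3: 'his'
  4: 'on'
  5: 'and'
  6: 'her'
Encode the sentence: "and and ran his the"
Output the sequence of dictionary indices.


Look up each word in the dictionary:
  'and' -> 5
  'and' -> 5
  'ran' -> 0
  'his' -> 3
  'the' -> 2

Encoded: [5, 5, 0, 3, 2]


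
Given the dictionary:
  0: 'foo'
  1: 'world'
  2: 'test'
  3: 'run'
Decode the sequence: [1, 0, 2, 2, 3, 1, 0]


Look up each index in the dictionary:
  1 -> 'world'
  0 -> 'foo'
  2 -> 'test'
  2 -> 'test'
  3 -> 'run'
  1 -> 'world'
  0 -> 'foo'

Decoded: "world foo test test run world foo"


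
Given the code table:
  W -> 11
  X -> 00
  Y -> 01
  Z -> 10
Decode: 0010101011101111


Decoding:
00 -> X
10 -> Z
10 -> Z
10 -> Z
11 -> W
10 -> Z
11 -> W
11 -> W


Result: XZZZWZWW


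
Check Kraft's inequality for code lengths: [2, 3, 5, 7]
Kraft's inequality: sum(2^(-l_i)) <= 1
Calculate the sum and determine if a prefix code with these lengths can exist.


Sum = 2^(-2) + 2^(-3) + 2^(-5) + 2^(-7)
    = 0.25 + 0.125 + 0.03125 + 0.0078125
    = 53/128 = 0.4140625
Since 0.4140625 <= 1, Kraft's inequality IS satisfied.
A prefix code with these lengths CAN exist.

Kraft sum = 0.4140625. Satisfied.


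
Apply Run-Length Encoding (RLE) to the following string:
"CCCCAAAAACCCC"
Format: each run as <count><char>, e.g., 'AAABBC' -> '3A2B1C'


Scanning runs left to right:
  i=0: run of 'C' x 4 -> '4C'
  i=4: run of 'A' x 5 -> '5A'
  i=9: run of 'C' x 4 -> '4C'

RLE = 4C5A4C


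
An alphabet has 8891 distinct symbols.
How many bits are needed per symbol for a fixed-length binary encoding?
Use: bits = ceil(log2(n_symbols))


log2(8891) = 13.1181
Bracket: 2^13 = 8192 < 8891 <= 2^14 = 16384
So ceil(log2(8891)) = 14

bits = ceil(log2(8891)) = ceil(13.1181) = 14 bits


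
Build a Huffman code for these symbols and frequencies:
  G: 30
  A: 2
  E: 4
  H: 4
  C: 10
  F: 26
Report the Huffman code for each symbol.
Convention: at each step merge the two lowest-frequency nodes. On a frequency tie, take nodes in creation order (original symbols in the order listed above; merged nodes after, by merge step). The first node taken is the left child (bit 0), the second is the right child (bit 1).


Huffman tree construction:
Step 1: Merge A(2) + E(4) = 6
Step 2: Merge H(4) + (A+E)(6) = 10
Step 3: Merge C(10) + (H+(A+E))(10) = 20
Step 4: Merge (C+(H+(A+E)))(20) + F(26) = 46
Step 5: Merge G(30) + ((C+(H+(A+E)))+F)(46) = 76
Read each symbol's code off the tree from the root (left child = 0, right child = 1).

Codes:
  G: 0 (length 1)
  A: 10110 (length 5)
  E: 10111 (length 5)
  H: 1010 (length 4)
  C: 100 (length 3)
  F: 11 (length 2)
Average code length: 158/76 = 2.0789 bits/symbol


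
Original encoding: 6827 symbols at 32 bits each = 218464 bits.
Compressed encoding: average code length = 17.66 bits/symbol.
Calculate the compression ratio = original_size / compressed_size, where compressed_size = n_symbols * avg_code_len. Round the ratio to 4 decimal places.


original_size = n_symbols * orig_bits = 6827 * 32 = 218464 bits
compressed_size = n_symbols * avg_code_len = 6827 * 17.66 = 120564.82 bits
ratio = original_size / compressed_size = 218464 / 120564.82 = 1.812

Compression ratio = 1.812


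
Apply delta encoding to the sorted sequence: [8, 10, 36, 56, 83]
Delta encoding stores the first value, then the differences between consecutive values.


First value: 8
Deltas:
  10 - 8 = 2
  36 - 10 = 26
  56 - 36 = 20
  83 - 56 = 27


Delta encoded: [8, 2, 26, 20, 27]


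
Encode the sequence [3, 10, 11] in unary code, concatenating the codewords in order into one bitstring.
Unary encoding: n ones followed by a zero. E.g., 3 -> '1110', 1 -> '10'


Encode each number as n ones followed by a terminating 0:
  3 -> 1110 (4 bits)
  10 -> 11111111110 (11 bits)
  11 -> 111111111110 (12 bits)
Total length = 4 + 11 + 12 = 27 bits.

Unary([3, 10, 11]) = 111011111111110111111111110 (27 bits)
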